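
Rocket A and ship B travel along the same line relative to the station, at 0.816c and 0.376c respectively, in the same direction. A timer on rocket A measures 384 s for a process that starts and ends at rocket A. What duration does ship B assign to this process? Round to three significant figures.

The velocity of rocket A relative to ship B is (0.816 − 0.376)c / (1 − 0.816×0.376) = 0.63475c; relative speed 0.63475c.
At |u| = 0.63475c, γ = (1 − 0.402908)^(−1/2) = 1.2941.
The clock on rocket A records proper time, so ship B measures Δt = γΔτ = 1.2941 × 384 = 497 s.

497 s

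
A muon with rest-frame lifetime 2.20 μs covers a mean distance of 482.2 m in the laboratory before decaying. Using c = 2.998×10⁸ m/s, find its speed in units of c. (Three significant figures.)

0.590c

Let x = d/(cτ) = 482.2 m / (2.998×10⁸ m/s × 2.200×10^-6 s) = 0.73109. Since d = βγcτ, x = βγ = β/√(1−β²).
Solving: β² = x²/(1+x²) = 0.534493/1.534493 = 0.348319, so β = 0.590.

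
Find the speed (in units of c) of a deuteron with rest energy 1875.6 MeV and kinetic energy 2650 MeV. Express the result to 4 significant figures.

K = (γ−1)mc², so γ = 1 + 2650/1875.6 = 2.4129.
Then v/c = √(1 − γ⁻²) = √(1 − 0.17176) = √0.82824 = 0.9101.

0.9101c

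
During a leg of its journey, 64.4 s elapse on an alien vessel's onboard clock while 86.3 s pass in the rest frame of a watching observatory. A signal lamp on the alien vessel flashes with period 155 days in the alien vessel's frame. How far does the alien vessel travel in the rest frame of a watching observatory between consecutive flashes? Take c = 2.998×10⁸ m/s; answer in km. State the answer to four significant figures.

3.582×10^12 km

The time-dilation ratio gives γ = 86.3/64.4 = 1.34006.
β = √(1 − 1/γ²) = 0.66568. Lab-frame period = γτ = 1.34006×155 days = 207.71 days. Distance = βc × γτ = 0.66568 × 2.998×10⁸ m/s × 17946144 s = 3.5815×10^15 m = 3.582×10^12 km.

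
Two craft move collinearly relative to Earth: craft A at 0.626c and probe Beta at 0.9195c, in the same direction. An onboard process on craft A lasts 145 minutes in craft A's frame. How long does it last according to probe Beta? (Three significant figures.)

The velocity of craft A relative to probe Beta is (0.626 − 0.9195)c / (1 − 0.626×0.9195) = −0.69158c; relative speed 0.69158c.
γ for this relative speed: γ = 1/√(1 − 0.478283) = 1.3845.
Craft A's interval is proper; time dilation gives Δt_B = γΔτ = 1.3845 × 145 minutes = 201 minutes.

201 minutes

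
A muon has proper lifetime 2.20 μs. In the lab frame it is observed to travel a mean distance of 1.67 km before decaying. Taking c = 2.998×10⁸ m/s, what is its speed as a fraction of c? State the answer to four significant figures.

0.9301c

Let x = d/(cτ) = 1670 m / (2.998×10⁸ m/s × 2.200×10^-6 s) = 2.532. Since d = βγcτ, x = βγ = β/√(1−β²).
Solving: β² = x²/(1+x²) = 6.41102/7.41102 = 0.865066, so β = 0.9301.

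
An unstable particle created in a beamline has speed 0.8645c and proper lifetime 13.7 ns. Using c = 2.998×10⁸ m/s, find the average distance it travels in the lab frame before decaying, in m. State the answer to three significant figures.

With β = 0.8645, γ = 1/√(1 − 0.8645²) = 1/√0.25263975 = 1.9895.
Lab-frame lifetime: Δt = γτ = 1.9895 × 13.7 ns = 27.256 ns.
Distance: d = vΔt = 0.8645 × 2.998×10⁸ m/s × 2.7256×10^-8 s = 7.06 m.

7.06 m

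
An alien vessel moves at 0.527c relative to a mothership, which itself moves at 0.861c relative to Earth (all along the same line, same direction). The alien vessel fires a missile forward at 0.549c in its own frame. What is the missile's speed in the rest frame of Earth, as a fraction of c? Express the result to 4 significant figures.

Apply u = (u'+v)/(1+u'v) twice. Missile in the mothership frame: (0.549+0.527)/(1+0.549·0.527) = 1.076/1.289323 = 0.83455c.
That velocity, transformed to the rest frame of Earth: (0.83455+0.861)/(1+0.83455·0.861) = 1.69555/1.71854755 = 0.98662c.

0.9866c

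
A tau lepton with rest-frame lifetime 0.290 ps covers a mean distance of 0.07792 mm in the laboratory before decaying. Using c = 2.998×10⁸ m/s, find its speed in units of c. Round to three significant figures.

Lab distance = (lab lifetime)·v = γτ·βc, so βγ = d/(cτ) = 7.792×10^-5/(2.998×10⁸ × 2.900×10^-13) = 0.89623.
With βγ = 0.89623: γ² = 1 + (βγ)² = 1.803228, and β = (βγ)/γ = 0.89623/1.34284 = 0.667.

0.667c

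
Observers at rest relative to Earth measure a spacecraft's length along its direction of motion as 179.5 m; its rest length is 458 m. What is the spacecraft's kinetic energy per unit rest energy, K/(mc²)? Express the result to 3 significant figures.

γ = L₀/L = 458/179.5 = 2.55153.
Since K = (γ−1)mc², K/(mc²) = 2.55153 − 1 = 1.55.

1.55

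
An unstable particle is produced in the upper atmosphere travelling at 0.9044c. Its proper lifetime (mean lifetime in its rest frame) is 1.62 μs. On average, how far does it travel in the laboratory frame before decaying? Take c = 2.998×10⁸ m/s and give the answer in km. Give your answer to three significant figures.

Lorentz factor: γ = (1 − 0.81793936)^(−1/2) = 2.3436.
Lab-frame lifetime: Δt = γτ = 2.3436 × 1.62 μs = 3.7966 μs.
Distance: d = vΔt = 0.9044 × 2.998×10⁸ m/s × 3.7966×10^-6 s = 1030 m = 1.03 km.

1.03 km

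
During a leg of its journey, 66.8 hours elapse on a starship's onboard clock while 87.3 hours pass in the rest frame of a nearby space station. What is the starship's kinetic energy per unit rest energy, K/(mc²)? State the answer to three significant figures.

From Δt = γΔτ: γ = 87.3/66.8 = 1.30689.
K/(mc²) = γ − 1 = 1.30689 − 1 = 0.307.

0.307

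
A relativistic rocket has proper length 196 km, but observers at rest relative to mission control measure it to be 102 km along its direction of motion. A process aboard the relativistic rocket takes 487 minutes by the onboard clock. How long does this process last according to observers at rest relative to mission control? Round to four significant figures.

From L = L₀/γ: γ = 196/102 = 1.92157.
The same γ dilates the second interval: 1.92157 × 487 minutes = 935.8 minutes.

935.8 minutes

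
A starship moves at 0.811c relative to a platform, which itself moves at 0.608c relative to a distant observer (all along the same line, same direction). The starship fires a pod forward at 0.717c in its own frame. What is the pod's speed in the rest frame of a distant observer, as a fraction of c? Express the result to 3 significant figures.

Compose velocities in two stages. Stage 1 (into S'): u₁ = (0.717+0.811)/(1+0.717×0.811) = 0.96618.
Stage 2 (into S): u = (0.96618+0.608)/(1+0.96618×0.608) = 0.99165, so the speed is 0.992c.

0.992c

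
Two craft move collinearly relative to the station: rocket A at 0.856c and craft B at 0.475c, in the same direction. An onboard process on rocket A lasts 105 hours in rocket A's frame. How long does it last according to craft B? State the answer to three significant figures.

137 hours

The velocity of rocket A relative to craft B is (0.856 − 0.475)c / (1 − 0.856×0.475) = 0.64206c; relative speed 0.64206c.
γ for this relative speed: γ = 1/√(1 − 0.412241) = 1.3044.
Rocket A's interval is proper; time dilation gives Δt_B = γΔτ = 1.3044 × 105 hours = 137 hours.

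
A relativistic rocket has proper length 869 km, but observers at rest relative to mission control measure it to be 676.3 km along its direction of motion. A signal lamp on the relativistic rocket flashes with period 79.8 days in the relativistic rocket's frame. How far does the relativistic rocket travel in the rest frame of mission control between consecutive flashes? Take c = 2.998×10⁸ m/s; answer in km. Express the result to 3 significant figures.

1.67×10^12 km

Length contraction gives γ = L₀/L = 869/676.3 = 1.28493.
β = √(1 − 1/γ²) = 0.62795. Lab-frame period = γτ = 1.28493×79.8 days = 102.54 days. Distance = βc × γτ = 0.62795 × 2.998×10⁸ m/s × 8859456 s = 1.6679×10^15 m = 1.67×10^12 km.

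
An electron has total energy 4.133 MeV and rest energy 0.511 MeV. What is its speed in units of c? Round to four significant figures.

0.9923c

Total energy E = γmc² gives γ = 4.133/0.511 = 8.0881.
Hence β = √(1 − 1/γ²) = √(1 − 0.0152865) = √0.9847135 = 0.9923.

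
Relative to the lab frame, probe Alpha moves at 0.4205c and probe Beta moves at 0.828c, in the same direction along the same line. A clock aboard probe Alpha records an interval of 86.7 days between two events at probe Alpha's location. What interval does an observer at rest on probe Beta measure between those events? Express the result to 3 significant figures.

Transform probe Alpha's velocity into probe Beta's frame: (0.4205 − 0.828)/(1 − 0.4205·0.828) = −0.4075/0.651826, so the relative speed is 0.62517c.
At |u| = 0.62517c, γ = (1 − 0.390838)^(−1/2) = 1.2812.
The clock on probe Alpha records proper time, so probe Beta measures Δt = γΔτ = 1.2812 × 86.7 = 111 days.

111 days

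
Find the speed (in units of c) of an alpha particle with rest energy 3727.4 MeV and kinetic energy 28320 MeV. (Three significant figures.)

0.993c

K = (γ−1)mc², so γ = 1 + 28320/3727.4 = 8.5978.
Then v/c = √(1 − γ⁻²) = √(1 − 0.0135277) = √0.9864723 = 0.993.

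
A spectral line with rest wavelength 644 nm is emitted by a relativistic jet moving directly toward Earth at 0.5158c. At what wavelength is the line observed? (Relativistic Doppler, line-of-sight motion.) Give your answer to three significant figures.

Relativistic Doppler for wavelength: λ_obs = λ_src · √((1−β)/(1+β)).
With β = 0.5158: factor = √(0.4842/1.5158) = 0.56519.
λ_obs = 644 × 0.56519 = 364 nm.

364 nm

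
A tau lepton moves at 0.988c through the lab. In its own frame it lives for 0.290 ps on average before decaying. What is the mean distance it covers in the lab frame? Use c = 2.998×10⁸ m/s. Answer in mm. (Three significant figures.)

0.556 mm

β² = 0.976144, so γ = 1/√0.023856 = 6.4744.
Lab-frame lifetime: Δt = γτ = 6.4744 × 0.290 ps = 1.8776 ps.
Distance: d = vΔt = 0.988 × 2.998×10⁸ m/s × 1.8776×10^-12 s = 5.56×10^-4 m = 0.556 mm.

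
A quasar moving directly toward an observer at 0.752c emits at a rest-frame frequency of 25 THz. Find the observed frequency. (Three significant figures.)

66.4 THz

Relativistic Doppler (source moving toward): f_obs = f_src · √((1+β)/(1−β)).
With β = 0.752: factor = √(1.752/0.248) = 2.6579.
f_obs = 25 × 2.6579 = 66.4 THz.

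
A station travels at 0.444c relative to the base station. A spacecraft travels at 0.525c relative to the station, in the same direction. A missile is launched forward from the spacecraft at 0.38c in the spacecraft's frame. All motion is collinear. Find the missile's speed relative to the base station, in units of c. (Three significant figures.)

0.898c

Compose velocities in two stages. Stage 1 (into S'): u₁ = (0.38+0.525)/(1+0.38×0.525) = 0.75448.
Stage 2 (into S): u = (0.75448+0.444)/(1+0.75448×0.444) = 0.89775, so the speed is 0.898c.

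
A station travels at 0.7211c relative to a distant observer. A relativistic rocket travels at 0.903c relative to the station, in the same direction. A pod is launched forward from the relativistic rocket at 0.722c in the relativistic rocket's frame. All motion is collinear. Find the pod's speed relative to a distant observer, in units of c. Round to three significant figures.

First combine the pod and relativistic rocket (S''→S'): u₁ = (0.722 + 0.903)/(1 + 0.722×0.903) = 1.625/1.651966 = 0.98368.
Then combine with the station (S'→S): u = (0.98368 + 0.7211)/(1 + 0.98368×0.7211) = 1.70478/1.709331648 = 0.99734.

0.997c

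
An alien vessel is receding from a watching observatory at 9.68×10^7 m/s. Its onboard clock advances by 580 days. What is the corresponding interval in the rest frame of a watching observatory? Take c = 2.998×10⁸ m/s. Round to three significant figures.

β = v/c = (9.68×10^7 m/s)/(2.998×10⁸ m/s) = 0.322882.
γ = 1/√(1 − β²) = 1/√(1 − 0.1042528) = 1/√0.8957472 = 1/0.946439 = 1.0566.
The onboard clock measures proper time, so the interval in the rest frame of a watching observatory is dilated: Δt = γ·Δτ = 1.0566 × 580 days = 613 days.

613 days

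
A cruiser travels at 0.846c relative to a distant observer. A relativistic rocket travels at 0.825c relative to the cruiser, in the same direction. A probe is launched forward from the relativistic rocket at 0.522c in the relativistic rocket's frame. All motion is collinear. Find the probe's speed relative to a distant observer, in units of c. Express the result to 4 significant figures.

First combine the probe and relativistic rocket (S''→S'): u₁ = (0.522 + 0.825)/(1 + 0.522×0.825) = 1.347/1.43065 = 0.94153.
Then combine with the cruiser (S'→S): u = (0.94153 + 0.846)/(1 + 0.94153×0.846) = 1.78753/1.79653438 = 0.99499.

0.9950c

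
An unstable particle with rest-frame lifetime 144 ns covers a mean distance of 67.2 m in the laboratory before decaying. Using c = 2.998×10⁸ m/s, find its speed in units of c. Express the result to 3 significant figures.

0.841c

d = βγcτ ⇒ βγ = d/(cτ) = 67.20 m / (43.1712 m) = 1.5566.
β = (βγ)/√(1+(βγ)²) = 1.5566/√3.423 = 0.841.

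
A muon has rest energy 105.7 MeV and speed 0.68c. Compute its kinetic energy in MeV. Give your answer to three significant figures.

38.5 MeV

With β = 0.68, γ = 1/√(1 − 0.68²) = 1/√0.5376 = 1.36386.
Kinetic energy: K = (γ − 1)mc² = (1.36386 − 1) × 105.7 MeV = 0.36386 × 105.7 = 38.5 MeV.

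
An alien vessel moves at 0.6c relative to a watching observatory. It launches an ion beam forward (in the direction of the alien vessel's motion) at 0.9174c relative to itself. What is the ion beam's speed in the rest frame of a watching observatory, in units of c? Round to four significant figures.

0.9787c

Relativistic velocity addition: u = (u' + v)/(1 + u'v/c²), with u' = 0.9174c and v = 0.6c.
Numerator: 0.9174 + 0.6 = 1.5174. Denominator: 1 + (0.9174)(0.6) = 1.55044.
u = 1.5174/1.55044 = 0.97869, so the speed is 0.9787c.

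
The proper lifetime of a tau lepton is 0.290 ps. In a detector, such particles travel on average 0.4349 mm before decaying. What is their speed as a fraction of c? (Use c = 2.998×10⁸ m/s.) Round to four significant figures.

Let x = d/(cτ) = 4.349×10^-4 m / (2.998×10⁸ m/s × 2.900×10^-13 s) = 5.0022. Since d = βγcτ, x = βγ = β/√(1−β²).
Solving: β² = x²/(1+x²) = 25.022/26.022 = 0.961571, so β = 0.9806.

0.9806c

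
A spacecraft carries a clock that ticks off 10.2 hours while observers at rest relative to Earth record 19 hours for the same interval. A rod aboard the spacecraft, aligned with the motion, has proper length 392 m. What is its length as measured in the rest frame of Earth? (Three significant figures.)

210 m

γ = Δt/Δτ = 19/10.2 = 1.86275.
L = L₀/γ = 392/1.86275 = 210 m.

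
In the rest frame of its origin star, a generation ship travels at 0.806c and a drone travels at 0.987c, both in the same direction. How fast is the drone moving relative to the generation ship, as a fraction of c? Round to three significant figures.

Transform to the generation ship's frame: u' = (u − v)/(1 − uv/c²).
u' = (0.987 − 0.806)/(1 − 0.987×0.806) = 0.181/0.204478 = 0.88518.
Speed in the generation ship's frame: 0.885c (in the same direction).

0.885c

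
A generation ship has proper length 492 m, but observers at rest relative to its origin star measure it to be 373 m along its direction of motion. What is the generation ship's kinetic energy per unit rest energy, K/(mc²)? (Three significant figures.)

From L = L₀/γ: γ = 492/373 = 1.31903.
K/(mc²) = γ − 1 = 1.31903 − 1 = 0.319.

0.319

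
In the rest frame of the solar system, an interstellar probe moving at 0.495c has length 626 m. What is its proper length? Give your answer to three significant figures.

Lorentz factor: γ = (1 − 0.245025)^(−1/2) = 1.1509.
Proper length: L₀ = γ·L = 1.1509 × 626 = 720 m.

720 m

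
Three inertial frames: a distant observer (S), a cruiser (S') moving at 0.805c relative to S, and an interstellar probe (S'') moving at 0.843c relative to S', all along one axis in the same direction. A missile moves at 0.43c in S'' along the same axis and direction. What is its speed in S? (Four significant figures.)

0.9927c

First combine the missile and interstellar probe (S''→S'): u₁ = (0.43 + 0.843)/(1 + 0.43×0.843) = 1.273/1.36249 = 0.93432.
Then combine with the cruiser (S'→S): u = (0.93432 + 0.805)/(1 + 0.93432×0.805) = 1.73932/1.7521276 = 0.99269.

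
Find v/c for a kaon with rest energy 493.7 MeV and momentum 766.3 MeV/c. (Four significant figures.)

0.8406

pc/(mc²) = 766.3/493.7 = 1.5522 = βγ = β/√(1−β²).
So β² = x²/(1 + x²) with x = 1.5522: x² = 2.40932, β² = 2.40932/3.40932 = 0.706686, β = 0.8406.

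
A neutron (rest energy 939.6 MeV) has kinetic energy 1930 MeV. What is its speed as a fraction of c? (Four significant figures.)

0.9449c

K = (γ−1)mc², so γ = 1 + 1930/939.6 = 3.0541.
Then v/c = √(1 − γ⁻²) = √(1 − 0.10721) = √0.89279 = 0.9449.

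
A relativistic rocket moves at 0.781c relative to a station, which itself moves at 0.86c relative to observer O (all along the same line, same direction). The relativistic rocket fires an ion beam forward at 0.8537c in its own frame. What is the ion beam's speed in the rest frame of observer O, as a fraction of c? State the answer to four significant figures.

0.9985c

Apply u = (u'+v)/(1+u'v) twice. Ion beam in the station frame: (0.8537+0.781)/(1+0.8537·0.781) = 1.6347/1.6667397 = 0.98078c.
That velocity, transformed to the rest frame of observer O: (0.98078+0.86)/(1+0.98078·0.86) = 1.84078/1.8434708 = 0.99854c.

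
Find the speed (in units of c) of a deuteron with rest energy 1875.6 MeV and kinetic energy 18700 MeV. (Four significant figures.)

γ = 1 + K/(mc²) = 1 + 18700/1875.6 = 10.97.
β = √(1 − 1/γ²) = √(1 − 0.00830973) = √0.99169027 = 0.9958.

0.9958c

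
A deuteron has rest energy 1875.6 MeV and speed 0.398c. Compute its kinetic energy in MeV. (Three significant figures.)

Lorentz factor: γ = (1 − 0.158404)^(−1/2) = 1.090054.
Kinetic energy: K = (γ − 1)mc² = (1.090054 − 1) × 1875.6 MeV = 0.090054 × 1875.6 = 169 MeV.

169 MeV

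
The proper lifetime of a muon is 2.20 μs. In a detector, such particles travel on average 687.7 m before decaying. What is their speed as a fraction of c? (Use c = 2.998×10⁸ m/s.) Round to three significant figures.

Let x = d/(cτ) = 687.7 m / (2.998×10⁸ m/s × 2.200×10^-6 s) = 1.0427. Since d = βγcτ, x = βγ = β/√(1−β²).
Solving: β² = x²/(1+x²) = 1.08722/2.08722 = 0.520894, so β = 0.722.

0.722c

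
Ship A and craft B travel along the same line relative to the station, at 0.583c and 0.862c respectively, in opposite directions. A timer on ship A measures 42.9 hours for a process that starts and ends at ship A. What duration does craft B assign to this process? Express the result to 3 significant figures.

Transform ship A's velocity into craft B's frame: (0.583 + 0.862)/(1 + 0.583·0.862) = 1.445/1.502546, so the relative speed is 0.9617c.
At |u| = 0.9617c, γ = (1 − 0.924867)^(−1/2) = 3.6483.
The clock on ship A records proper time, so craft B measures Δt = γΔτ = 3.6483 × 42.9 = 157 hours.

157 hours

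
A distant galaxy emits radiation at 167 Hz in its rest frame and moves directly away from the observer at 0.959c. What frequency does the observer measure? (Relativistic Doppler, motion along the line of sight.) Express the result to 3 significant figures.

24.2 Hz

Relativistic Doppler (source moving away): f_obs = f_src · √((1−β)/(1+β)).
With β = 0.959: factor = √(0.041/1.959) = 0.14467.
f_obs = 167 × 0.14467 = 24.2 Hz.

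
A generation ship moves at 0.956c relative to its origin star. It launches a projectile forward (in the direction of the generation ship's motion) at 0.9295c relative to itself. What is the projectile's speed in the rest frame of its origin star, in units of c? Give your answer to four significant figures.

Relativistic velocity addition: u = (u' + v)/(1 + u'v/c²), with u' = 0.9295c and v = 0.956c.
Numerator: 0.9295 + 0.956 = 1.8855. Denominator: 1 + (0.9295)(0.956) = 1.888602.
u = 1.8855/1.888602 = 0.99836, so the speed is 0.9984c.

0.9984c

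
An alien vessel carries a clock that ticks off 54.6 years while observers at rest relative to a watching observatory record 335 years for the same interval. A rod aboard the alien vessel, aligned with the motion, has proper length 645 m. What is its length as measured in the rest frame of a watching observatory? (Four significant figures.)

From Δt = γΔτ: γ = 335/54.6 = 6.13553.
The rod contracts by the same γ: 645 m / 6.13553 = 105.1 m.

105.1 m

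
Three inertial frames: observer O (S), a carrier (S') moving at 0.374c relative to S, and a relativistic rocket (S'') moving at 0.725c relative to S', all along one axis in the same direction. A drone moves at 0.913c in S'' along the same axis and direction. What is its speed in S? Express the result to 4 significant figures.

0.9934c

Compose velocities in two stages. Stage 1 (into S'): u₁ = (0.913+0.725)/(1+0.913×0.725) = 0.9856.
Stage 2 (into S): u = (0.9856+0.374)/(1+0.9856×0.374) = 0.99341, so the speed is 0.9934c.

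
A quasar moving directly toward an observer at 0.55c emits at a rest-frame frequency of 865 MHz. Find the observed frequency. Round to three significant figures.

1610 MHz

Relativistic Doppler (source moving toward): f_obs = f_src · √((1+β)/(1−β)).
With β = 0.55: factor = √(1.55/0.45) = 1.8559.
f_obs = 865 × 1.8559 = 1610 MHz.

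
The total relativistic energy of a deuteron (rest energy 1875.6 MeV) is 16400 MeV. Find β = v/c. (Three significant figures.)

0.993

Total energy E = γmc² gives γ = 16400/1875.6 = 8.7439.
Hence β = √(1 − 1/γ²) = √(1 − 0.0130795) = √0.9869205 = 0.993.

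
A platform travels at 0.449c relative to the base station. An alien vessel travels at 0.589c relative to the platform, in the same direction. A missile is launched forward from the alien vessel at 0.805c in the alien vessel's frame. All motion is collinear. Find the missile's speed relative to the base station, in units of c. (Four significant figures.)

0.9790c

First combine the missile and alien vessel (S''→S'): u₁ = (0.805 + 0.589)/(1 + 0.805×0.589) = 1.394/1.474145 = 0.94563.
Then combine with the platform (S'→S): u = (0.94563 + 0.449)/(1 + 0.94563×0.449) = 1.39463/1.42458787 = 0.97897.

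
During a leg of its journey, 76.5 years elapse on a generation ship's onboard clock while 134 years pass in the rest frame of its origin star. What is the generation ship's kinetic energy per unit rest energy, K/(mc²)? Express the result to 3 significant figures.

From Δt = γΔτ: γ = 134/76.5 = 1.75163.
Since K = (γ−1)mc², K/(mc²) = 1.75163 − 1 = 0.752.

0.752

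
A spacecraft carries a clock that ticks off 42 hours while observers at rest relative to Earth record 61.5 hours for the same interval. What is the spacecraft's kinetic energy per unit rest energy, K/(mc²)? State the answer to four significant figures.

The time-dilation ratio gives γ = 61.5/42 = 1.46429.
Since K = (γ−1)mc², K/(mc²) = 1.46429 − 1 = 0.4643.

0.4643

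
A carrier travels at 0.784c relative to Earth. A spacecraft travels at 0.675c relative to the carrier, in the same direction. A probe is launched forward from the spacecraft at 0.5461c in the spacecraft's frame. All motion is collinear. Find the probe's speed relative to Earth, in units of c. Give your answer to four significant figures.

Compose velocities in two stages. Stage 1 (into S'): u₁ = (0.5461+0.675)/(1+0.5461×0.675) = 0.89221.
Stage 2 (into S): u = (0.89221+0.784)/(1+0.89221×0.784) = 0.9863, so the speed is 0.9863c.

0.9863c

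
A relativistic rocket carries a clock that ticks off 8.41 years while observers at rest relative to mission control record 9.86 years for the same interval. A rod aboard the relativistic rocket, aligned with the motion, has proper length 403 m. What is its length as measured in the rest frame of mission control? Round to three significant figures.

γ = Δt/Δτ = 9.86/8.41 = 1.17241.
L = L₀/γ = 403/1.17241 = 344 m.

344 m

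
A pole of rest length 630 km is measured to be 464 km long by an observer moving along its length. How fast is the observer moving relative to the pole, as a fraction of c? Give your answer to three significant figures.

Length contraction gives γ = L₀/L = 630/464 = 1.3578.
β = √(1 − 1/γ²) = √0.457589 = 0.676.

0.676c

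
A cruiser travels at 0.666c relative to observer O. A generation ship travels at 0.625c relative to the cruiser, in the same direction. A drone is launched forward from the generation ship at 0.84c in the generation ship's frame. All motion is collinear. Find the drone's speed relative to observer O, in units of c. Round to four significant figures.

0.9920c

Apply u = (u'+v)/(1+u'v) twice. Drone in the cruiser frame: (0.84+0.625)/(1+0.84·0.625) = 1.465/1.525 = 0.96066c.
That velocity, transformed to the rest frame of observer O: (0.96066+0.666)/(1+0.96066·0.666) = 1.62666/1.63979956 = 0.99199c.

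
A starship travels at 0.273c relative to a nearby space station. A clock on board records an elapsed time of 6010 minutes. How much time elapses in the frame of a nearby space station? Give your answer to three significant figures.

γ = 1/√(1 − β²) = 1/√(1 − 0.074529) = 1/√0.925471 = 1/0.962014 = 1.0395.
Time dilation: Δt = γ·Δτ = 1.0395 × 6010 = 6250 minutes.

6250 minutes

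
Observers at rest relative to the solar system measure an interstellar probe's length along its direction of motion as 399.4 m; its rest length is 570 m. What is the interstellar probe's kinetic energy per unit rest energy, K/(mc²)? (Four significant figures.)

0.4271

Length contraction gives γ = L₀/L = 570/399.4 = 1.42714.
Since K = (γ−1)mc², K/(mc²) = 1.42714 − 1 = 0.4271.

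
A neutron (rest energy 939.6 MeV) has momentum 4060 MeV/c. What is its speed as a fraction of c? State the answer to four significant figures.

pc/(mc²) = 4060/939.6 = 4.321 = βγ = β/√(1−β²).
So β² = x²/(1 + x²) with x = 4.321: x² = 18.671, β² = 18.671/19.671 = 0.949164, β = 0.9743.

0.9743c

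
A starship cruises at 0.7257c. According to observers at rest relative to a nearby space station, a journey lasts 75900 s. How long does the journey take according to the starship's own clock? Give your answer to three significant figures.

With β = 0.7257, γ = 1/√(1 − 0.7257²) = 1/√0.47335951 = 1.4535.
The moving clock records proper time: Δτ = Δt/γ = 75900/1.4535 = 52200 s.

52200 s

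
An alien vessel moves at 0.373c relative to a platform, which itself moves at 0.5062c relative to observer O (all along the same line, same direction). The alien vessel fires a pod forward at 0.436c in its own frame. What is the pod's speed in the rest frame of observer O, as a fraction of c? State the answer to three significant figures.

0.889c

Apply u = (u'+v)/(1+u'v) twice. Pod in the platform frame: (0.436+0.373)/(1+0.436·0.373) = 0.809/1.162628 = 0.69584c.
That velocity, transformed to the rest frame of observer O: (0.69584+0.5062)/(1+0.69584·0.5062) = 1.20204/1.352234208 = 0.88893c.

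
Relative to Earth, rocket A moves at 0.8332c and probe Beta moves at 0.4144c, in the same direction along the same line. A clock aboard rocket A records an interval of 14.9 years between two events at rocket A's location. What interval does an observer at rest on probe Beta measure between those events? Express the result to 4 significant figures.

19.38 years

The velocity of rocket A relative to probe Beta is (0.8332 − 0.4144)c / (1 − 0.8332×0.4144) = 0.63966c; relative speed 0.63966c.
γ for this relative speed: γ = 1/√(1 − 0.409165) = 1.301.
The clock on rocket A records proper time, so probe Beta measures Δt = γΔτ = 1.301 × 14.9 = 19.38 years.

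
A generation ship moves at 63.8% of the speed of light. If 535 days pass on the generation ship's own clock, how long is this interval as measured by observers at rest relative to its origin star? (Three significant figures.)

695 days

With β = 0.638, γ = 1/√(1 − 0.638²) = 1/√0.592956 = 1.2986.
Time dilation: Δt = γ·Δτ = 1.2986 × 535 = 695 days.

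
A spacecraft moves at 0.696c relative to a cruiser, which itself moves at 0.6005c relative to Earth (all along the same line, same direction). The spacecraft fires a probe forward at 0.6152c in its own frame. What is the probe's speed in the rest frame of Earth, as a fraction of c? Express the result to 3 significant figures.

0.979c

Apply u = (u'+v)/(1+u'v) twice. Probe in the cruiser frame: (0.6152+0.696)/(1+0.6152·0.696) = 1.3112/1.4281792 = 0.91809c.
That velocity, transformed to the rest frame of Earth: (0.91809+0.6005)/(1+0.91809·0.6005) = 1.51859/1.551313045 = 0.97891c.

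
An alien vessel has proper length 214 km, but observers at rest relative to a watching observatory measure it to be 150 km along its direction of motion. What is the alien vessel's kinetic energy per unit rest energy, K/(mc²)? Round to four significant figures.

From L = L₀/γ: γ = 214/150 = 1.42667.
K/(mc²) = γ − 1 = 1.42667 − 1 = 0.4267.

0.4267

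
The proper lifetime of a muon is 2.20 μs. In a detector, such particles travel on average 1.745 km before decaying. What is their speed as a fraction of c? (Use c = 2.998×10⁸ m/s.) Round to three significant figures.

0.935c

d = βγcτ ⇒ βγ = d/(cτ) = 1745 m / (659.56 m) = 2.6457.
β = (βγ)/√(1+(βγ)²) = 2.6457/√7.99973 = 0.935.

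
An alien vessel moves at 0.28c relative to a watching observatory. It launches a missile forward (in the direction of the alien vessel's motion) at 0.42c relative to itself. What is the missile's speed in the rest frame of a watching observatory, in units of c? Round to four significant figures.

0.6263c

Relativistic velocity addition: u = (u' + v)/(1 + u'v/c²), with u' = 0.42c and v = 0.28c.
Numerator: 0.42 + 0.28 = 0.7. Denominator: 1 + (0.42)(0.28) = 1.1176.
u = 0.7/1.1176 = 0.62634, so the speed is 0.6263c.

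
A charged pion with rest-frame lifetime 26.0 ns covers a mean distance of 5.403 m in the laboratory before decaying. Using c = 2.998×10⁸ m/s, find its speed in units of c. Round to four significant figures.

Lab distance = (lab lifetime)·v = γτ·βc, so βγ = d/(cτ) = 5.403/(2.998×10⁸ × 2.600×10^-8) = 0.69315.
With βγ = 0.69315: γ² = 1 + (βγ)² = 1.480457, and β = (βγ)/γ = 0.69315/1.21674 = 0.5697.

0.5697c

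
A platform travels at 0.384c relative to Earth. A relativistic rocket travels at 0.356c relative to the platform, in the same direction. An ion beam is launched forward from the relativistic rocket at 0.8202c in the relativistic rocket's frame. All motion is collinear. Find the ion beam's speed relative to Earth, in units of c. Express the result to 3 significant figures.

Apply u = (u'+v)/(1+u'v) twice. Ion beam in the platform frame: (0.8202+0.356)/(1+0.8202·0.356) = 1.1762/1.2919912 = 0.91038c.
That velocity, transformed to the rest frame of Earth: (0.91038+0.384)/(1+0.91038·0.384) = 1.29438/1.34958592 = 0.95909c.

0.959c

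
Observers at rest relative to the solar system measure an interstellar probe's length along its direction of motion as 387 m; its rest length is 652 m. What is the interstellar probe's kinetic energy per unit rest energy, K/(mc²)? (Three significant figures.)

From L = L₀/γ: γ = 652/387 = 1.68475.
K/(mc²) = γ − 1 = 1.68475 − 1 = 0.685.

0.685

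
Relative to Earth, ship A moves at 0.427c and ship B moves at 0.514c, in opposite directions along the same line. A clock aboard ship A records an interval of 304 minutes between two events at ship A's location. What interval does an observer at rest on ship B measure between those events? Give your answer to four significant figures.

477.9 minutes

The velocity of ship A relative to ship B is (0.427 + 0.514)c / (1 + 0.427×0.514) = 0.77164c; relative speed 0.77164c.
At |u| = 0.77164c, γ = (1 − 0.595428)^(−1/2) = 1.5722.
The clock on ship A records proper time, so ship B measures Δt = γΔτ = 1.5722 × 304 = 477.9 minutes.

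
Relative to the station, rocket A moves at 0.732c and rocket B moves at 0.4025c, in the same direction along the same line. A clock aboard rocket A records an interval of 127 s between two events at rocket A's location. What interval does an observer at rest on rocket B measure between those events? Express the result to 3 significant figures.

Transform rocket A's velocity into rocket B's frame: (0.732 − 0.4025)/(1 − 0.732·0.4025) = 0.3295/0.70537, so the relative speed is 0.46713c.
At |u| = 0.46713c, γ = (1 − 0.21821)^(−1/2) = 1.131.
Rocket A's interval is proper; time dilation gives Δt_B = γΔτ = 1.131 × 127 s = 144 s.

144 s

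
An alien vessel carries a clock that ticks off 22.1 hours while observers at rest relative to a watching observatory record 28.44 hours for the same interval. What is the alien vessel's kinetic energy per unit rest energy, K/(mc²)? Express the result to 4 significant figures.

0.2869

From Δt = γΔτ: γ = 28.44/22.1 = 1.28688.
Since K = (γ−1)mc², K/(mc²) = 1.28688 − 1 = 0.2869.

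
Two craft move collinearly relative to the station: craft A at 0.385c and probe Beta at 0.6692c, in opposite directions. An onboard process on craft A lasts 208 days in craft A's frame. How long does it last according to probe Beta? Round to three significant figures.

Transform craft A's velocity into probe Beta's frame: (0.385 + 0.6692)/(1 + 0.385·0.6692) = 1.0542/1.257642, so the relative speed is 0.83824c.
At |u| = 0.83824c, γ = (1 − 0.702646)^(−1/2) = 1.8338.
The clock on craft A records proper time, so probe Beta measures Δt = γΔτ = 1.8338 × 208 = 381 days.

381 days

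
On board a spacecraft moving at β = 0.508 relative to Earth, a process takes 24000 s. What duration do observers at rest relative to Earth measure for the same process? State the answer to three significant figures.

27900 s

γ = 1/√(1 − β²) = 1/√(1 − 0.258064) = 1/√0.741936 = 1/0.861357 = 1.161.
Time dilation: Δt = γ·Δτ = 1.161 × 24000 = 27900 s.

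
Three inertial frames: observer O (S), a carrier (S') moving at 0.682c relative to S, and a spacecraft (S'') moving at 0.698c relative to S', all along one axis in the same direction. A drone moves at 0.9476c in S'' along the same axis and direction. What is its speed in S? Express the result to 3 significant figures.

0.998c

First combine the drone and spacecraft (S''→S'): u₁ = (0.9476 + 0.698)/(1 + 0.9476×0.698) = 1.6456/1.6614248 = 0.99048.
Then combine with the carrier (S'→S): u = (0.99048 + 0.682)/(1 + 0.99048×0.682) = 1.67248/1.67550736 = 0.99819.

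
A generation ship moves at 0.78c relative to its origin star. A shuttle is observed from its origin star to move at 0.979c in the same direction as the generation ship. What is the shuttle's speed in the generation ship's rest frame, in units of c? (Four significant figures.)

Transform to the generation ship's frame: u' = (u − v)/(1 − uv/c²).
u' = (0.979 − 0.78)/(1 − 0.979×0.78) = 0.199/0.23638 = 0.84186.
Speed in the generation ship's frame: 0.8419c (in the same direction).

0.8419c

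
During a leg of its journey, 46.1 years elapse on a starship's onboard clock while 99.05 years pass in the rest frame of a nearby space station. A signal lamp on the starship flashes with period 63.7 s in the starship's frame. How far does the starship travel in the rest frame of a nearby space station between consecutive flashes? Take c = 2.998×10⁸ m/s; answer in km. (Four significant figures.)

3.632×10^7 km

The time-dilation ratio gives γ = 99.05/46.1 = 2.14859.
β = √(1 − 1/γ²) = 0.88509. Lab-frame period = γτ = 2.14859×63.7 s = 136.87 s. Distance = βc × γτ = 0.88509 × 2.998×10⁸ m/s × 136.87 s = 3.6318×10^10 m = 3.632×10^7 km.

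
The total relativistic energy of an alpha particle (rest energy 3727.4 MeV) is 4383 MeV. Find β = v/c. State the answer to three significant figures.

0.526

Total energy E = γmc² gives γ = 4383/3727.4 = 1.1759.
Hence β = √(1 − 1/γ²) = √(1 − 0.723201) = √0.276799 = 0.526.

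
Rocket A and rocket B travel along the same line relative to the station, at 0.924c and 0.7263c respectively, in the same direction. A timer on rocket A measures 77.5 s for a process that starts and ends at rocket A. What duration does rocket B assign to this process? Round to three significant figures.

Speed of rocket A in rocket B's frame: u = (v_A − v_B)/(1 − v_A v_B/c²) = (0.924 − 0.7263)/(1 − 0.924×0.7263) = 0.1977/0.3288988 = 0.6011; |u| = 0.6011c.
γ for this relative speed: γ = 1/√(1 − 0.361321) = 1.2513.
Rocket A's interval is proper; time dilation gives Δt_B = γΔτ = 1.2513 × 77.5 s = 97.0 s.

97.0 s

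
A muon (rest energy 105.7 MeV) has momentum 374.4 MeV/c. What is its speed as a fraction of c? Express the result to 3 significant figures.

βγ = pc/(mc²) = 374.4/105.7 = 3.5421.
Since γ² = 1 + (βγ)² = 13.5465, γ = √13.5465 = 3.68056, and β = (βγ)/γ = 3.5421/3.68056 = 0.962.

0.962c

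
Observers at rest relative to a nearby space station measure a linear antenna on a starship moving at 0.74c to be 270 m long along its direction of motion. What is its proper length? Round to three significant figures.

401 m

With β = 0.74, γ = 1/√(1 − 0.74²) = 1/√0.4524 = 1.4868.
Proper length: L₀ = γ·L = 1.4868 × 270 = 401 m.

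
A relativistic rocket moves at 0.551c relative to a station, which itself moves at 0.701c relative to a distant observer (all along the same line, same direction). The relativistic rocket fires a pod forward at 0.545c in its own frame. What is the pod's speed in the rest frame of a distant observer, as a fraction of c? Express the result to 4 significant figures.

0.9705c

Compose velocities in two stages. Stage 1 (into S'): u₁ = (0.545+0.551)/(1+0.545×0.551) = 0.84289.
Stage 2 (into S): u = (0.84289+0.701)/(1+0.84289×0.701) = 0.97047, so the speed is 0.9705c.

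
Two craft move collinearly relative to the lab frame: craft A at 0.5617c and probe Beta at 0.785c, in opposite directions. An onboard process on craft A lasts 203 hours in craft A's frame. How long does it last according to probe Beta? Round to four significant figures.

Speed of craft A in probe Beta's frame: u = (v_A + v_B)/(1 + v_A v_B/c²) = (0.5617 + 0.785)/(1 + 0.5617×0.785) = 1.3467/1.4409345 = 0.9346; |u| = 0.9346c.
γ for this relative speed: γ = 1/√(1 − 0.873477) = 2.8114.
Craft A's interval is proper; time dilation gives Δt_B = γΔτ = 2.8114 × 203 hours = 570.7 hours.

570.7 hours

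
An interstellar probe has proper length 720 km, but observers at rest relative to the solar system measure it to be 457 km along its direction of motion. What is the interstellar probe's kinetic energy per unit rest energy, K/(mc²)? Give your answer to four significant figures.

0.5755

γ = L₀/L = 720/457 = 1.57549.
Since K = (γ−1)mc², K/(mc²) = 1.57549 − 1 = 0.5755.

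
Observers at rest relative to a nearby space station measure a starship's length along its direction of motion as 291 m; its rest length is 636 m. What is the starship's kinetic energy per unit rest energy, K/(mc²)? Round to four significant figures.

1.186

From L = L₀/γ: γ = 636/291 = 2.18557.
K/(mc²) = γ − 1 = 2.18557 − 1 = 1.186.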